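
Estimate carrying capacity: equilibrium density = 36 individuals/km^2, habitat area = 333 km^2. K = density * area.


K = 36 * 333 = 11988 individuals

11988 individuals


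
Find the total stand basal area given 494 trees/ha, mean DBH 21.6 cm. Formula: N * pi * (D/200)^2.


(D/200)^2 = (21.6/200)^2 = 0.108^2 = 0.011664
Individual BA = 3.141593 * 0.011664 = 0.0366435 m^2
Stand BA = 494 * 0.0366435 = 18.1019 ≈ 18.10 m^2/ha

18.10 m^2/ha


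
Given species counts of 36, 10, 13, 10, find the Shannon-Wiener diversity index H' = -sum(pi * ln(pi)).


Total N = 36 + 10 + 13 + 10 = 69
Per-species terms:
  p = 36/69 = 0.521739; ln(p) = -0.650588; p*ln(p) = 0.521739 * (-0.650588) = -0.339437
  p = 10/69 = 0.144928; ln(p) = -1.931518; p*ln(p) = 0.144928 * (-1.931518) = -0.279931
  p = 13/69 = 0.188406; ln(p) = -1.669156; p*ln(p) = 0.188406 * (-1.669156) = -0.314479
  p = 10/69 = 0.144928; ln(p) = -1.931518; p*ln(p) = 0.144928 * (-1.931518) = -0.279931
sum(p*ln(p)) = (-0.339437) + (-0.279931) + (-0.314479) + (-0.279931) = -1.213778
H' = -(-1.213778) = 1.213778 ≈ 1.2138

1.2138


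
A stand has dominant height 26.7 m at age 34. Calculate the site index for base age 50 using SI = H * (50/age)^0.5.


50/34 = 1.47059
(1.47059)^0.5 = 1.21268
SI = 26.7 * 1.21268 = 32.3786 ≈ 32.4 m

32.4 m


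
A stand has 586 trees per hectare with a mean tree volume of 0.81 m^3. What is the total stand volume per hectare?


V_stand = 586 * 0.81 = 474.66 ≈ 474.7 m^3/ha

474.7 m^3/ha


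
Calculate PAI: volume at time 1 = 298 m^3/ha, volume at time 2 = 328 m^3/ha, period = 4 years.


PAI = (V2 - V1) / period = (328 - 298) / 4 = 30 / 4 = 7.50 m^3/ha/yr

7.50 m^3/ha/yr


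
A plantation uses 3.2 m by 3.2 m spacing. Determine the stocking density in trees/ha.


N = 10000 / 3.2^2 = 10000 / 10.24 = 976.563 ≈ 977 trees/ha

977 trees/ha


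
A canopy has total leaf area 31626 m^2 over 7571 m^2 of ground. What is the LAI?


LAI = 31626 / 7571 = 4.1773 ≈ 4.18

4.18


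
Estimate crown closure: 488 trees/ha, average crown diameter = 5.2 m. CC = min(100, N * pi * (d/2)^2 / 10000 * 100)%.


(d/2)^2 = (5.2/2)^2 = 2.6^2 = 6.76
Crown area = 3.141593 * 6.76 = 21.2372 m^2
N * area / 10000 * 100 = 488 * 21.2372 / 10000 * 100 = 103.638
CC = min(100, 103.638) = 100%

100%


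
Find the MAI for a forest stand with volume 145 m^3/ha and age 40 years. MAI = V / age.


MAI = 145 / 40 = 3.6250 ≈ 3.63 m^3/ha/yr

3.63 m^3/ha/yr


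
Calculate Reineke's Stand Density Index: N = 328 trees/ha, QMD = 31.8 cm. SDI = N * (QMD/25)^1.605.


QMD/25 = 31.8/25 = 1.272
(1.272)^1.605 = exp(1.605 * ln(1.272)) = exp(1.605 * 0.240590) = exp(0.386147) = 1.47130
SDI = 328 * 1.47130 = 482.586 ≈ 483

483


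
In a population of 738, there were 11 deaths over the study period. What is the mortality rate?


Mortality rate = 11 / 738 = 0.014905 ≈ 0.0149

0.0149


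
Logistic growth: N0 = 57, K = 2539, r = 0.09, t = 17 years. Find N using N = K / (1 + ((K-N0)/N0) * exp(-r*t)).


(K - N0)/N0 = (2539 - 57)/57 = 2482/57 = 43.5439
r*t = 0.09 * 17 = 1.53; exp(-1.53) = 0.216536
43.5439 * 0.216536 = 9.42882
1 + 9.42882 = 10.4288
N = 2539 / 10.4288 = 243.460 ≈ 243

243


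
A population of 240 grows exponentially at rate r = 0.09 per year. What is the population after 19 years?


r*t = 0.09 * 19 = 1.71
exp(1.71) = 5.52896
N = 240 * 5.52896 = 1326.95 ≈ 1327

1327


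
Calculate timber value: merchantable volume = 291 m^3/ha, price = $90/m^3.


Value = 291 * 90 = $26190/ha

$26190/ha


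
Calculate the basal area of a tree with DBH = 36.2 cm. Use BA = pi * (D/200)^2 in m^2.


D/200 = 36.2/200 = 0.181 m
(D/200)^2 = 0.181^2 = 0.032761
BA = 3.141593 * 0.032761 = 0.102922 ≈ 0.1029 m^2

0.1029 m^2


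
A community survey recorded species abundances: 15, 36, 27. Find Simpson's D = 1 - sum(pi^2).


Total N = 15 + 36 + 27 = 78
Per-species terms:
  p = 15/78 = 0.192308; p^2 = 0.192308^2 = 0.036982
  p = 36/78 = 0.461538; p^2 = 0.461538^2 = 0.213017
  p = 27/78 = 0.346154; p^2 = 0.346154^2 = 0.119823
sum(p^2) = 0.036982 + 0.213017 + 0.119823 = 0.369822
D = 1 - 0.369822 = 0.630178 ≈ 0.6302

0.6302


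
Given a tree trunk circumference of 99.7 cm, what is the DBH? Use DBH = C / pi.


DBH = C / pi = 99.7 / 3.141593 = 31.7355 ≈ 31.74 cm

31.74 cm


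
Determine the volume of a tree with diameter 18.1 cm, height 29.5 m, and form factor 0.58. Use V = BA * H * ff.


(D/200)^2 = (18.1/200)^2 = 0.0905^2 = 0.00819025
BA = 3.141593 * 0.00819025 = 0.0257304 m^2
V = 0.0257304 * 29.5 * 0.58 = 0.440247 ≈ 0.440 m^3

0.440 m^3


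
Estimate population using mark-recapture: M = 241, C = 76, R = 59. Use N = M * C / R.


N = M * C / R = 241 * 76 / 59 = 18316 / 59 = 310.44 ≈ 310

310 individuals


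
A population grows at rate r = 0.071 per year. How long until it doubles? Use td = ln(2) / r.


td = ln(2) / 0.071 = 0.693147 / 0.071 = 9.76263 ≈ 9.8 years

9.8 years


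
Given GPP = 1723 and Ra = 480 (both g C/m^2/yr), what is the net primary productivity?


NPP = GPP - Ra = 1723 - 480 = 1243 g C/m^2/yr

1243 g C/m^2/yr


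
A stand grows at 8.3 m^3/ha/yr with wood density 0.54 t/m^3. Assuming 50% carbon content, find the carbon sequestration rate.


C = 8.3 * 0.54 * 0.5 = 2.241 ≈ 2.24 t C/ha/yr

2.24 t C/ha/yr


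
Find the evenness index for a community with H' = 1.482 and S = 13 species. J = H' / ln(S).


ln(13) = 2.56495
J = H' / ln(S) = 1.482 / 2.56495 = 0.577789 ≈ 0.5778

0.5778


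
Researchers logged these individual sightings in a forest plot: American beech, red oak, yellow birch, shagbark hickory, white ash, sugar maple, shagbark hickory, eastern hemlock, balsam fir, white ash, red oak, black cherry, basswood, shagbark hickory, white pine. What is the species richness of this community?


Total individuals logged = 15
Distinct species (count of individuals): American beech (1), red oak (2), yellow birch (1), shagbark hickory (3), white ash (2), sugar maple (1), eastern hemlock (1), balsam fir (1), black cherry (1), basswood (1), white pine (1)
Species richness = number of distinct species = 11

11


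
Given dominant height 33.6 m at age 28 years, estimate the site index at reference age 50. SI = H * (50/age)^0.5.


50/28 = 1.78571
(1.78571)^0.5 = 1.33630
SI = 33.6 * 1.33630 = 44.8997 ≈ 44.9 m

44.9 m


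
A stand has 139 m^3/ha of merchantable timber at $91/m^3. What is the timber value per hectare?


Value = 139 * 91 = $12649/ha

$12649/ha


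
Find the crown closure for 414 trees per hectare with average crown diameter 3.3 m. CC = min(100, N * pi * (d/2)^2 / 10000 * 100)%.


(d/2)^2 = (3.3/2)^2 = 1.65^2 = 2.7225
Crown area = 3.141593 * 2.7225 = 8.55299 m^2
N * area / 10000 * 100 = 414 * 8.55299 / 10000 * 100 = 35.4094
CC = min(100, 35.4094) = 35.4094 ≈ 35.4%

35.4%


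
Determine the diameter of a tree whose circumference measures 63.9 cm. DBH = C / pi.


DBH = C / pi = 63.9 / 3.141593 = 20.3400 ≈ 20.34 cm

20.34 cm


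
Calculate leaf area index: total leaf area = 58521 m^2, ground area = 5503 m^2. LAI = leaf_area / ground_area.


LAI = 58521 / 5503 = 10.6344 ≈ 10.63

10.63


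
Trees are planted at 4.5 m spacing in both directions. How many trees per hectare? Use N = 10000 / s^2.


N = 10000 / 4.5^2 = 10000 / 20.25 = 493.827 ≈ 494 trees/ha

494 trees/ha


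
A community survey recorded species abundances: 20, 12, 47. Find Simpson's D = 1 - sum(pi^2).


Total N = 20 + 12 + 47 = 79
Per-species terms:
  p = 20/79 = 0.253165; p^2 = 0.253165^2 = 0.064093
  p = 12/79 = 0.151899; p^2 = 0.151899^2 = 0.023073
  p = 47/79 = 0.594937; p^2 = 0.594937^2 = 0.353950
sum(p^2) = 0.064093 + 0.023073 + 0.353950 = 0.441116
D = 1 - 0.441116 = 0.558884 ≈ 0.5589

0.5589


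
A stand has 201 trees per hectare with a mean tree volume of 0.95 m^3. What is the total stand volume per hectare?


V_stand = 201 * 0.95 = 190.95 ≈ 191.0 m^3/ha

191.0 m^3/ha


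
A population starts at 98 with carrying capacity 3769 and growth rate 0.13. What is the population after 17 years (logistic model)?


(K - N0)/N0 = (3769 - 98)/98 = 3671/98 = 37.4592
r*t = 0.13 * 17 = 2.21; exp(-2.21) = 0.109701
37.4592 * 0.109701 = 4.10931
1 + 4.10931 = 5.10931
N = 3769 / 5.10931 = 737.673 ≈ 738

738


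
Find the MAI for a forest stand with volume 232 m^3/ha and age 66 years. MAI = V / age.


MAI = 232 / 66 = 3.5152 ≈ 3.52 m^3/ha/yr

3.52 m^3/ha/yr


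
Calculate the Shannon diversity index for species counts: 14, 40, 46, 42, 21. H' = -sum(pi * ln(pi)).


Total N = 14 + 40 + 46 + 42 + 21 = 163
Per-species terms:
  p = 14/163 = 0.085890; ln(p) = -2.454688; p*ln(p) = 0.085890 * (-2.454688) = -0.210833
  p = 40/163 = 0.245399; ln(p) = -1.404870; p*ln(p) = 0.245399 * (-1.404870) = -0.344754
  p = 46/163 = 0.282209; ln(p) = -1.265107; p*ln(p) = 0.282209 * (-1.265107) = -0.357025
  p = 42/163 = 0.257669; ln(p) = -1.356079; p*ln(p) = 0.257669 * (-1.356079) = -0.349420
  p = 21/163 = 0.128834; ln(p) = -2.049231; p*ln(p) = 0.128834 * (-2.049231) = -0.264011
sum(p*ln(p)) = (-0.210833) + (-0.344754) + (-0.357025) + (-0.349420) + (-0.264011) = -1.526043
H' = -(-1.526043) = 1.526043 ≈ 1.5260

1.5260


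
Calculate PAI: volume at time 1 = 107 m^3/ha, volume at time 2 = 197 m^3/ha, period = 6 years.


PAI = (V2 - V1) / period = (197 - 107) / 6 = 90 / 6 = 15.00 m^3/ha/yr

15.00 m^3/ha/yr


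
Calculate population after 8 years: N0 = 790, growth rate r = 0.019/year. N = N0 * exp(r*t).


r*t = 0.019 * 8 = 0.152
exp(0.152) = 1.16416
N = 790 * 1.16416 = 919.686 ≈ 920

920


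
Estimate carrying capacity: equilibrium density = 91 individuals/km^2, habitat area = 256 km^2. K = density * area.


K = 91 * 256 = 23296 individuals

23296 individuals


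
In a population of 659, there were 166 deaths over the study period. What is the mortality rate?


Mortality rate = 166 / 659 = 0.251897 ≈ 0.2519

0.2519


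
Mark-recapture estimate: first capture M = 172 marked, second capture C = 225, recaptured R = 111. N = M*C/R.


N = M * C / R = 172 * 225 / 111 = 38700 / 111 = 348.65 ≈ 349

349 individuals


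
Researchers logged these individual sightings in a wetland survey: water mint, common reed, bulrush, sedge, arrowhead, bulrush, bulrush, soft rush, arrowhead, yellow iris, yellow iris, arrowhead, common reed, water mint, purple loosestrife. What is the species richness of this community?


Total individuals logged = 15
Distinct species (count of individuals): water mint (2), common reed (2), bulrush (3), sedge (1), arrowhead (3), soft rush (1), yellow iris (2), purple loosestrife (1)
Species richness = number of distinct species = 8

8


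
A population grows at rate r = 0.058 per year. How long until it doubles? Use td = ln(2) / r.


td = ln(2) / 0.058 = 0.693147 / 0.058 = 11.9508 ≈ 12.0 years

12.0 years


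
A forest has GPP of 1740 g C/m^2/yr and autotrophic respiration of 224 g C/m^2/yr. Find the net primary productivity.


NPP = GPP - Ra = 1740 - 224 = 1516 g C/m^2/yr

1516 g C/m^2/yr


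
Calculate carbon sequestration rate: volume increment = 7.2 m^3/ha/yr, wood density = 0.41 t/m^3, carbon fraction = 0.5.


C = 7.2 * 0.41 * 0.5 = 1.476 ≈ 1.48 t C/ha/yr

1.48 t C/ha/yr


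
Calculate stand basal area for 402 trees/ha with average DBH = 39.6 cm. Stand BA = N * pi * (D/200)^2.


(D/200)^2 = (39.6/200)^2 = 0.198^2 = 0.039204
Individual BA = 3.141593 * 0.039204 = 0.123163 m^2
Stand BA = 402 * 0.123163 = 49.5115 ≈ 49.51 m^2/ha

49.51 m^2/ha


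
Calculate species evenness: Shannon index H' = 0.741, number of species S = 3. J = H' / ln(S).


ln(3) = 1.09861
J = H' / ln(S) = 0.741 / 1.09861 = 0.674489 ≈ 0.6745

0.6745


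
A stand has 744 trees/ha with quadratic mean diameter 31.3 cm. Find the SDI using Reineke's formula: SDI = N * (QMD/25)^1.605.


QMD/25 = 31.3/25 = 1.252
(1.252)^1.605 = exp(1.605 * ln(1.252)) = exp(1.605 * 0.224742) = exp(0.360711) = 1.43435
SDI = 744 * 1.43435 = 1067.16 ≈ 1067

1067


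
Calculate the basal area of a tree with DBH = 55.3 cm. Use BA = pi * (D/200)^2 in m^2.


D/200 = 55.3/200 = 0.2765 m
(D/200)^2 = 0.2765^2 = 0.07645225
BA = 3.141593 * 0.07645225 = 0.240182 ≈ 0.2402 m^2

0.2402 m^2


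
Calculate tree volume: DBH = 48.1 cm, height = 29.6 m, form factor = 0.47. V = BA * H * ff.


(D/200)^2 = (48.1/200)^2 = 0.2405^2 = 0.05784025
BA = 3.141593 * 0.05784025 = 0.181711 m^2
V = 0.181711 * 29.6 * 0.47 = 2.52796 ≈ 2.528 m^3

2.528 m^3


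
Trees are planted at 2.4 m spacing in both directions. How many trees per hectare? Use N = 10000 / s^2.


N = 10000 / 2.4^2 = 10000 / 5.76 = 1736.11 ≈ 1736 trees/ha

1736 trees/ha


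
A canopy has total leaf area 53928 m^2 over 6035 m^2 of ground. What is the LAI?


LAI = 53928 / 6035 = 8.9359 ≈ 8.94

8.94


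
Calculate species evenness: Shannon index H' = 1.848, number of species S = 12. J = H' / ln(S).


ln(12) = 2.48491
J = H' / ln(S) = 1.848 / 2.48491 = 0.743689 ≈ 0.7437

0.7437


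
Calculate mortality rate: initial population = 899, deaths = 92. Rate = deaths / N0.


Mortality rate = 92 / 899 = 0.102336 ≈ 0.1023

0.1023


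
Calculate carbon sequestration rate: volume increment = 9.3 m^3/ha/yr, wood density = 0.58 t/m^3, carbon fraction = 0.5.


C = 9.3 * 0.58 * 0.5 = 2.697 ≈ 2.70 t C/ha/yr

2.70 t C/ha/yr


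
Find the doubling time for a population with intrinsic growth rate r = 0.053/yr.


td = ln(2) / 0.053 = 0.693147 / 0.053 = 13.0782 ≈ 13.1 years

13.1 years


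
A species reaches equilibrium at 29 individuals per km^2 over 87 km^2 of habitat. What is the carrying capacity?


K = 29 * 87 = 2523 individuals

2523 individuals


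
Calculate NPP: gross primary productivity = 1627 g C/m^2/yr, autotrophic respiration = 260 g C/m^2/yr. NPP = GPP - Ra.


NPP = GPP - Ra = 1627 - 260 = 1367 g C/m^2/yr

1367 g C/m^2/yr


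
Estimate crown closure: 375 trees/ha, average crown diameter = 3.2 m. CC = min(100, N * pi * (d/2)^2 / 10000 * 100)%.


(d/2)^2 = (3.2/2)^2 = 1.6^2 = 2.56
Crown area = 3.141593 * 2.56 = 8.04248 m^2
N * area / 10000 * 100 = 375 * 8.04248 / 10000 * 100 = 30.1593
CC = min(100, 30.1593) = 30.1593 ≈ 30.2%

30.2%


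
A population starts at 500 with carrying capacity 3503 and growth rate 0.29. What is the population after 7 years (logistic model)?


(K - N0)/N0 = (3503 - 500)/500 = 3003/500 = 6.00600
r*t = 0.29 * 7 = 2.03; exp(-2.03) = 0.131336
6.00600 * 0.131336 = 0.788804
1 + 0.788804 = 1.78880
N = 3503 / 1.78880 = 1958.30 ≈ 1958

1958


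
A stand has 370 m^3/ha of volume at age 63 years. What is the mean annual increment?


MAI = 370 / 63 = 5.8730 ≈ 5.87 m^3/ha/yr

5.87 m^3/ha/yr


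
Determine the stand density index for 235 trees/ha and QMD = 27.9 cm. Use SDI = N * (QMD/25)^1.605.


QMD/25 = 27.9/25 = 1.116
(1.116)^1.605 = exp(1.605 * ln(1.116)) = exp(1.605 * 0.109751) = exp(0.176150) = 1.19262
SDI = 235 * 1.19262 = 280.266 ≈ 280

280


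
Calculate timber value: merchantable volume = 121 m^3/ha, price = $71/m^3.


Value = 121 * 71 = $8591/ha

$8591/ha


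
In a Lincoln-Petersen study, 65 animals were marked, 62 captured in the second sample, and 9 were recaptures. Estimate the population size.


N = M * C / R = 65 * 62 / 9 = 4030 / 9 = 447.78 ≈ 448

448 individuals


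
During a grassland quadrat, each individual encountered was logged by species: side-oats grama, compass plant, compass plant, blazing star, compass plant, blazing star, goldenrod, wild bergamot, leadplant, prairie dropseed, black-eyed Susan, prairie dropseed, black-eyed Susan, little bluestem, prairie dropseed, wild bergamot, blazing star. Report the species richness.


Total individuals logged = 17
Distinct species (count of individuals): side-oats grama (1), compass plant (3), blazing star (3), goldenrod (1), wild bergamot (2), leadplant (1), prairie dropseed (3), black-eyed Susan (2), little bluestem (1)
Species richness = number of distinct species = 9

9


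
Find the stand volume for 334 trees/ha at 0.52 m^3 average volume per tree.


V_stand = 334 * 0.52 = 173.68 ≈ 173.7 m^3/ha

173.7 m^3/ha


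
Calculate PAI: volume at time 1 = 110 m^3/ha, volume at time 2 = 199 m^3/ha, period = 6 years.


PAI = (V2 - V1) / period = (199 - 110) / 6 = 89 / 6 = 14.8333 ≈ 14.83 m^3/ha/yr

14.83 m^3/ha/yr


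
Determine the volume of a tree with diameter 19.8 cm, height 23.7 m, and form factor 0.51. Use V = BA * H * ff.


(D/200)^2 = (19.8/200)^2 = 0.099^2 = 0.009801
BA = 3.141593 * 0.009801 = 0.0307908 m^2
V = 0.0307908 * 23.7 * 0.51 = 0.372168 ≈ 0.372 m^3

0.372 m^3


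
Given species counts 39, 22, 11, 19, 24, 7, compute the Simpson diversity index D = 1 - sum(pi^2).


Total N = 39 + 22 + 11 + 19 + 24 + 7 = 122
Per-species terms:
  p = 39/122 = 0.319672; p^2 = 0.319672^2 = 0.102190
  p = 22/122 = 0.180328; p^2 = 0.180328^2 = 0.032518
  p = 11/122 = 0.090164; p^2 = 0.090164^2 = 0.008130
  p = 19/122 = 0.155738; p^2 = 0.155738^2 = 0.024254
  p = 24/122 = 0.196721; p^2 = 0.196721^2 = 0.038699
  p = 7/122 = 0.057377; p^2 = 0.057377^2 = 0.003292
sum(p^2) = 0.102190 + 0.032518 + 0.008130 + 0.024254 + 0.038699 + 0.003292 = 0.209083
D = 1 - 0.209083 = 0.790917 ≈ 0.7909

0.7909


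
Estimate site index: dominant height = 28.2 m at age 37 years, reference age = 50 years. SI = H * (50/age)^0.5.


50/37 = 1.35135
(1.35135)^0.5 = 1.16248
SI = 28.2 * 1.16248 = 32.7819 ≈ 32.8 m

32.8 m


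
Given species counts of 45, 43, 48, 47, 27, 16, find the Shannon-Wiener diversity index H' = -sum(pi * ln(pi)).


Total N = 45 + 43 + 48 + 47 + 27 + 16 = 226
Per-species terms:
  p = 45/226 = 0.199115; ln(p) = -1.613873; p*ln(p) = 0.199115 * (-1.613873) = -0.321346
  p = 43/226 = 0.190265; ln(p) = -1.659337; p*ln(p) = 0.190265 * (-1.659337) = -0.315714
  p = 48/226 = 0.212389; ln(p) = -1.549336; p*ln(p) = 0.212389 * (-1.549336) = -0.329062
  p = 47/226 = 0.207965; ln(p) = -1.570385; p*ln(p) = 0.207965 * (-1.570385) = -0.326585
  p = 27/226 = 0.119469; ln(p) = -2.124698; p*ln(p) = 0.119469 * (-2.124698) = -0.253836
  p = 16/226 = 0.070796; ln(p) = -2.647953; p*ln(p) = 0.070796 * (-2.647953) = -0.187464
sum(p*ln(p)) = (-0.321346) + (-0.315714) + (-0.329062) + (-0.326585) + (-0.253836) + (-0.187464) = -1.734007
H' = -(-1.734007) = 1.734007 ≈ 1.7340

1.7340


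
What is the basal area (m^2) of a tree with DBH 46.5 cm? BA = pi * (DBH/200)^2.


D/200 = 46.5/200 = 0.2325 m
(D/200)^2 = 0.2325^2 = 0.05405625
BA = 3.141593 * 0.05405625 = 0.169823 ≈ 0.1698 m^2

0.1698 m^2


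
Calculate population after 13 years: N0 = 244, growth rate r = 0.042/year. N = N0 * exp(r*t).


r*t = 0.042 * 13 = 0.546
exp(0.546) = 1.72633
N = 244 * 1.72633 = 421.225 ≈ 421

421


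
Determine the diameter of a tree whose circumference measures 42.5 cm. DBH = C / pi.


DBH = C / pi = 42.5 / 3.141593 = 13.5282 ≈ 13.53 cm

13.53 cm


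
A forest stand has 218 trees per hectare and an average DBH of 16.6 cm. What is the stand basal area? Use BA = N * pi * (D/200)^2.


(D/200)^2 = (16.6/200)^2 = 0.083^2 = 0.006889
Individual BA = 3.141593 * 0.006889 = 0.0216424 m^2
Stand BA = 218 * 0.0216424 = 4.71804 ≈ 4.72 m^2/ha

4.72 m^2/ha


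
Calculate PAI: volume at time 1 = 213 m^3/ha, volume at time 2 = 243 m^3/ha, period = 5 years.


PAI = (V2 - V1) / period = (243 - 213) / 5 = 30 / 5 = 6.00 m^3/ha/yr

6.00 m^3/ha/yr


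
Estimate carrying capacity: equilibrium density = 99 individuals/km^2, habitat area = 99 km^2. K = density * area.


K = 99 * 99 = 9801 individuals

9801 individuals


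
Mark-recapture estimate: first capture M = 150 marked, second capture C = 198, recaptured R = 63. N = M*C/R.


N = M * C / R = 150 * 198 / 63 = 29700 / 63 = 471.43 ≈ 471

471 individuals


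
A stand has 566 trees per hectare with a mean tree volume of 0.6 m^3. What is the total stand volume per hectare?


V_stand = 566 * 0.6 = 339.6 m^3/ha

339.6 m^3/ha


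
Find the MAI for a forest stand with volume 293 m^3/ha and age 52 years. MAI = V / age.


MAI = 293 / 52 = 5.6346 ≈ 5.63 m^3/ha/yr

5.63 m^3/ha/yr


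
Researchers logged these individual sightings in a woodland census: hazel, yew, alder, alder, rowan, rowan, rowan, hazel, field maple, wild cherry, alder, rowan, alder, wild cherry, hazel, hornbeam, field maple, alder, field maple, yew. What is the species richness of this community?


Total individuals logged = 20
Distinct species (count of individuals): hazel (3), yew (2), alder (5), rowan (4), field maple (3), wild cherry (2), hornbeam (1)
Species richness = number of distinct species = 7

7


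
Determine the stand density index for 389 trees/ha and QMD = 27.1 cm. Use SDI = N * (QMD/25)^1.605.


QMD/25 = 27.1/25 = 1.084
(1.084)^1.605 = exp(1.605 * ln(1.084)) = exp(1.605 * 0.0806579) = exp(0.129456) = 1.13821
SDI = 389 * 1.13821 = 442.764 ≈ 443

443


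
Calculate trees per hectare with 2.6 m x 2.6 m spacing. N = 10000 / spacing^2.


N = 10000 / 2.6^2 = 10000 / 6.76 = 1479.29 ≈ 1479 trees/ha

1479 trees/ha


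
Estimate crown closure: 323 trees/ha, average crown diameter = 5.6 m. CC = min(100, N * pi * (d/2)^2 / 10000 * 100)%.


(d/2)^2 = (5.6/2)^2 = 2.8^2 = 7.84
Crown area = 3.141593 * 7.84 = 24.6301 m^2
N * area / 10000 * 100 = 323 * 24.6301 / 10000 * 100 = 79.5552
CC = min(100, 79.5552) = 79.5552 ≈ 79.6%

79.6%


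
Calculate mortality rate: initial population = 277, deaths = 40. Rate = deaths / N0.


Mortality rate = 40 / 277 = 0.144404 ≈ 0.1444

0.1444


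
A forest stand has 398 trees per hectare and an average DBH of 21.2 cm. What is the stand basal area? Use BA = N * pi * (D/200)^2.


(D/200)^2 = (21.2/200)^2 = 0.106^2 = 0.011236
Individual BA = 3.141593 * 0.011236 = 0.0352989 m^2
Stand BA = 398 * 0.0352989 = 14.0490 ≈ 14.05 m^2/ha

14.05 m^2/ha


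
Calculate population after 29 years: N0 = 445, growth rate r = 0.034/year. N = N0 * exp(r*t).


r*t = 0.034 * 29 = 0.986
exp(0.986) = 2.68049
N = 445 * 2.68049 = 1192.82 ≈ 1193

1193


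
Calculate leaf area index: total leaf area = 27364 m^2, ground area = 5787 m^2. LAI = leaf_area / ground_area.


LAI = 27364 / 5787 = 4.7285 ≈ 4.73

4.73


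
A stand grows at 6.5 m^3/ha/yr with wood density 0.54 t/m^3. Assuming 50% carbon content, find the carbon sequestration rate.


C = 6.5 * 0.54 * 0.5 = 1.755 ≈ 1.76 t C/ha/yr

1.76 t C/ha/yr


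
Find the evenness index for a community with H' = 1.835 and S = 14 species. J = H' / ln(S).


ln(14) = 2.63906
J = H' / ln(S) = 1.835 / 2.63906 = 0.695323 ≈ 0.6953

0.6953


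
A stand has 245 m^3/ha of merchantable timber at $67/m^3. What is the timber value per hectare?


Value = 245 * 67 = $16415/ha

$16415/ha


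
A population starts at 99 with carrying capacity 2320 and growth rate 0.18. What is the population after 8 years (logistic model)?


(K - N0)/N0 = (2320 - 99)/99 = 2221/99 = 22.4343
r*t = 0.18 * 8 = 1.44; exp(-1.44) = 0.236928
22.4343 * 0.236928 = 5.31531
1 + 5.31531 = 6.31531
N = 2320 / 6.31531 = 367.361 ≈ 367

367


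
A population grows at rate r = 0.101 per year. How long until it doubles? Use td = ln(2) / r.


td = ln(2) / 0.101 = 0.693147 / 0.101 = 6.86284 ≈ 6.9 years

6.9 years


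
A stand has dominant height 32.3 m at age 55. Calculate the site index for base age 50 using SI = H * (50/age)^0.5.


50/55 = 0.909091
(0.909091)^0.5 = 0.953463
SI = 32.3 * 0.953463 = 30.7969 ≈ 30.8 m

30.8 m


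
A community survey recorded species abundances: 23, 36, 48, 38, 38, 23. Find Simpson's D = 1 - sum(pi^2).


Total N = 23 + 36 + 48 + 38 + 38 + 23 = 206
Per-species terms:
  p = 23/206 = 0.111650; p^2 = 0.111650^2 = 0.012466
  p = 36/206 = 0.174757; p^2 = 0.174757^2 = 0.030540
  p = 48/206 = 0.233010; p^2 = 0.233010^2 = 0.054294
  p = 38/206 = 0.184466; p^2 = 0.184466^2 = 0.034028
  p = 38/206 = 0.184466; p^2 = 0.184466^2 = 0.034028
  p = 23/206 = 0.111650; p^2 = 0.111650^2 = 0.012466
sum(p^2) = 0.012466 + 0.030540 + 0.054294 + 0.034028 + 0.034028 + 0.012466 = 0.177822
D = 1 - 0.177822 = 0.822178 ≈ 0.8222

0.8222


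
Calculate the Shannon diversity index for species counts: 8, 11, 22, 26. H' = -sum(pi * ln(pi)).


Total N = 8 + 11 + 22 + 26 = 67
Per-species terms:
  p = 8/67 = 0.119403; ln(p) = -2.125251; p*ln(p) = 0.119403 * (-2.125251) = -0.253761
  p = 11/67 = 0.164179; ln(p) = -1.806798; p*ln(p) = 0.164179 * (-1.806798) = -0.296638
  p = 22/67 = 0.328358; ln(p) = -1.113651; p*ln(p) = 0.328358 * (-1.113651) = -0.365676
  p = 26/67 = 0.388060; ln(p) = -0.946595; p*ln(p) = 0.388060 * (-0.946595) = -0.367336
sum(p*ln(p)) = (-0.253761) + (-0.296638) + (-0.365676) + (-0.367336) = -1.283411
H' = -(-1.283411) = 1.283411 ≈ 1.2834

1.2834


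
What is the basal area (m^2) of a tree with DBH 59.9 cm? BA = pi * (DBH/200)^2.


D/200 = 59.9/200 = 0.2995 m
(D/200)^2 = 0.2995^2 = 0.08970025
BA = 3.141593 * 0.08970025 = 0.281802 ≈ 0.2818 m^2

0.2818 m^2


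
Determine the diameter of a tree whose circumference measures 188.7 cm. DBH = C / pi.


DBH = C / pi = 188.7 / 3.141593 = 60.0651 ≈ 60.07 cm

60.07 cm


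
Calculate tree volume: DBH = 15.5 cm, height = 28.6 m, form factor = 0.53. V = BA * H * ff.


(D/200)^2 = (15.5/200)^2 = 0.0775^2 = 0.00600625
BA = 3.141593 * 0.00600625 = 0.0188692 m^2
V = 0.0188692 * 28.6 * 0.53 = 0.286019 ≈ 0.286 m^3

0.286 m^3


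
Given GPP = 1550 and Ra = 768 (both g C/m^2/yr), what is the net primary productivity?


NPP = GPP - Ra = 1550 - 768 = 782 g C/m^2/yr

782 g C/m^2/yr


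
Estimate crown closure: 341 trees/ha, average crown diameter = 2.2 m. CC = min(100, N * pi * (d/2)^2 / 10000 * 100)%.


(d/2)^2 = (2.2/2)^2 = 1.1^2 = 1.21
Crown area = 3.141593 * 1.21 = 3.80133 m^2
N * area / 10000 * 100 = 341 * 3.80133 / 10000 * 100 = 12.9625
CC = min(100, 12.9625) = 12.9625 ≈ 13.0%

13.0%


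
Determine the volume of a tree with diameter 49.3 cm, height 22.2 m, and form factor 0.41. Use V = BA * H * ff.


(D/200)^2 = (49.3/200)^2 = 0.2465^2 = 0.06076225
BA = 3.141593 * 0.06076225 = 0.190890 m^2
V = 0.190890 * 22.2 * 0.41 = 1.73748 ≈ 1.737 m^3

1.737 m^3


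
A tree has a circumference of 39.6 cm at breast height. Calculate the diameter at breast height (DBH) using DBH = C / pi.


DBH = C / pi = 39.6 / 3.141593 = 12.6051 ≈ 12.61 cm

12.61 cm


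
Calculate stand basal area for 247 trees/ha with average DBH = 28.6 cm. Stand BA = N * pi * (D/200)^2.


(D/200)^2 = (28.6/200)^2 = 0.143^2 = 0.020449
Individual BA = 3.141593 * 0.020449 = 0.0642424 m^2
Stand BA = 247 * 0.0642424 = 15.8679 ≈ 15.87 m^2/ha

15.87 m^2/ha


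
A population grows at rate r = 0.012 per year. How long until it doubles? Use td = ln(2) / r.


td = ln(2) / 0.012 = 0.693147 / 0.012 = 57.7623 ≈ 57.8 years

57.8 years


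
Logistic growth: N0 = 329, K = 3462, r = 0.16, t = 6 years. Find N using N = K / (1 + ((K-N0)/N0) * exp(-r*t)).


(K - N0)/N0 = (3462 - 329)/329 = 3133/329 = 9.52280
r*t = 0.16 * 6 = 0.96; exp(-0.96) = 0.382893
9.52280 * 0.382893 = 3.64621
1 + 3.64621 = 4.64621
N = 3462 / 4.64621 = 745.123 ≈ 745

745


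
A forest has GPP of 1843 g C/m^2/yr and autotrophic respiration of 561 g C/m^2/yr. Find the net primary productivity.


NPP = GPP - Ra = 1843 - 561 = 1282 g C/m^2/yr

1282 g C/m^2/yr


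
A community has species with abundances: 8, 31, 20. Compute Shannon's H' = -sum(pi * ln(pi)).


Total N = 8 + 31 + 20 = 59
Per-species terms:
  p = 8/59 = 0.135593; ln(p) = -1.998098; p*ln(p) = 0.135593 * (-1.998098) = -0.270928
  p = 31/59 = 0.525424; ln(p) = -0.643550; p*ln(p) = 0.525424 * (-0.643550) = -0.338137
  p = 20/59 = 0.338983; ln(p) = -1.081805; p*ln(p) = 0.338983 * (-1.081805) = -0.366714
sum(p*ln(p)) = (-0.270928) + (-0.338137) + (-0.366714) = -0.975779
H' = -(-0.975779) = 0.975779 ≈ 0.9758

0.9758


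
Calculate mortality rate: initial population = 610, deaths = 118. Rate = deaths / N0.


Mortality rate = 118 / 610 = 0.193443 ≈ 0.1934

0.1934


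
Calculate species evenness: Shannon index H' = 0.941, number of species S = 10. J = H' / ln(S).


ln(10) = 2.30259
J = H' / ln(S) = 0.941 / 2.30259 = 0.408670 ≈ 0.4087

0.4087


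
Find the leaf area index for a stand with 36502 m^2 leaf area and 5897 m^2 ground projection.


LAI = 36502 / 5897 = 6.1899 ≈ 6.19

6.19


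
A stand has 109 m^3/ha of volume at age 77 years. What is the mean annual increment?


MAI = 109 / 77 = 1.4156 ≈ 1.42 m^3/ha/yr

1.42 m^3/ha/yr


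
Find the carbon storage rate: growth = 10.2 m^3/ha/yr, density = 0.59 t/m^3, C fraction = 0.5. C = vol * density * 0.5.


C = 10.2 * 0.59 * 0.5 = 3.009 ≈ 3.01 t C/ha/yr

3.01 t C/ha/yr


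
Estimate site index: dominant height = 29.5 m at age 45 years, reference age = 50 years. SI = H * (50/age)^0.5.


50/45 = 1.11111
(1.11111)^0.5 = 1.05409
SI = 29.5 * 1.05409 = 31.0957 ≈ 31.1 m

31.1 m


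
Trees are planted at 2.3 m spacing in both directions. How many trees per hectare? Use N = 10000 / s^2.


N = 10000 / 2.3^2 = 10000 / 5.29 = 1890.36 ≈ 1890 trees/ha

1890 trees/ha


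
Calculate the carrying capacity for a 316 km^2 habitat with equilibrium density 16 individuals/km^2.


K = 16 * 316 = 5056 individuals

5056 individuals


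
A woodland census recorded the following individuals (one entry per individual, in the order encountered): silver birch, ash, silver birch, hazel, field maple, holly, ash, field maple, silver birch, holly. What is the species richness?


Total individuals logged = 10
Distinct species (count of individuals): silver birch (3), ash (2), hazel (1), field maple (2), holly (2)
Species richness = number of distinct species = 5

5


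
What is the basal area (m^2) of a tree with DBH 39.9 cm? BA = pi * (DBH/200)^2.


D/200 = 39.9/200 = 0.1995 m
(D/200)^2 = 0.1995^2 = 0.03980025
BA = 3.141593 * 0.03980025 = 0.125036 ≈ 0.1250 m^2

0.1250 m^2


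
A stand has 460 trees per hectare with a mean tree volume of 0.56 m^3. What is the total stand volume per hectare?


V_stand = 460 * 0.56 = 257.6 m^3/ha

257.6 m^3/ha


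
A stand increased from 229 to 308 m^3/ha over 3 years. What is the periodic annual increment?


PAI = (V2 - V1) / period = (308 - 229) / 3 = 79 / 3 = 26.3333 ≈ 26.33 m^3/ha/yr

26.33 m^3/ha/yr


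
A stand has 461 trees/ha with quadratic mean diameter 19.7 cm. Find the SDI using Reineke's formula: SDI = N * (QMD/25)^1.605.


QMD/25 = 19.7/25 = 0.788
(0.788)^1.605 = exp(1.605 * ln(0.788)) = exp(1.605 * (-0.238257)) = exp(-0.382402) = 0.682221
SDI = 461 * 0.682221 = 314.504 ≈ 315

315


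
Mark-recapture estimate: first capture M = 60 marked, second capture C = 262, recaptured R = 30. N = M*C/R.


N = M * C / R = 60 * 262 / 30 = 15720 / 30 = 524

524 individuals


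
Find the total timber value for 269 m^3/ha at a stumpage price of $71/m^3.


Value = 269 * 71 = $19099/ha

$19099/ha


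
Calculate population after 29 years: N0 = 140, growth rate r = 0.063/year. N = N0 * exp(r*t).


r*t = 0.063 * 29 = 1.827
exp(1.827) = 6.21521
N = 140 * 6.21521 = 870.129 ≈ 870

870


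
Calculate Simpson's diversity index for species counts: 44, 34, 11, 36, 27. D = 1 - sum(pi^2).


Total N = 44 + 34 + 11 + 36 + 27 = 152
Per-species terms:
  p = 44/152 = 0.289474; p^2 = 0.289474^2 = 0.083795
  p = 34/152 = 0.223684; p^2 = 0.223684^2 = 0.050035
  p = 11/152 = 0.072368; p^2 = 0.072368^2 = 0.005237
  p = 36/152 = 0.236842; p^2 = 0.236842^2 = 0.056094
  p = 27/152 = 0.177632; p^2 = 0.177632^2 = 0.031553
sum(p^2) = 0.083795 + 0.050035 + 0.005237 + 0.056094 + 0.031553 = 0.226714
D = 1 - 0.226714 = 0.773286 ≈ 0.7733

0.7733


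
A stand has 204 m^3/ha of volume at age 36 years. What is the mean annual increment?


MAI = 204 / 36 = 5.6667 ≈ 5.67 m^3/ha/yr

5.67 m^3/ha/yr


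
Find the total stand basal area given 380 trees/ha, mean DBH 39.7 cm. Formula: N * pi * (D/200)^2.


(D/200)^2 = (39.7/200)^2 = 0.1985^2 = 0.03940225
Individual BA = 3.141593 * 0.03940225 = 0.123786 m^2
Stand BA = 380 * 0.123786 = 47.0387 ≈ 47.04 m^2/ha

47.04 m^2/ha


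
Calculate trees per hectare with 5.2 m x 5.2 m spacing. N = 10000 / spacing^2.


N = 10000 / 5.2^2 = 10000 / 27.04 = 369.822 ≈ 370 trees/ha

370 trees/ha


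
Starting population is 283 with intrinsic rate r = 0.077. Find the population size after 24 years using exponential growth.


r*t = 0.077 * 24 = 1.848
exp(1.848) = 6.34711
N = 283 * 6.34711 = 1796.23 ≈ 1796

1796


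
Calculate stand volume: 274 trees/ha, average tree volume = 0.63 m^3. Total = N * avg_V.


V_stand = 274 * 0.63 = 172.62 ≈ 172.6 m^3/ha

172.6 m^3/ha


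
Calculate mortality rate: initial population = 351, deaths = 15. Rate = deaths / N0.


Mortality rate = 15 / 351 = 0.042735 ≈ 0.0427

0.0427


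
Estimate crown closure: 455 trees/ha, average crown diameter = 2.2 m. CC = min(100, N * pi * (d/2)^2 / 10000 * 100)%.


(d/2)^2 = (2.2/2)^2 = 1.1^2 = 1.21
Crown area = 3.141593 * 1.21 = 3.80133 m^2
N * area / 10000 * 100 = 455 * 3.80133 / 10000 * 100 = 17.2961
CC = min(100, 17.2961) = 17.2961 ≈ 17.3%

17.3%


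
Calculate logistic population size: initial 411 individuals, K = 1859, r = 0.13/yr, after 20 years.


(K - N0)/N0 = (1859 - 411)/411 = 1448/411 = 3.52311
r*t = 0.13 * 20 = 2.6; exp(-2.6) = 0.0742736
3.52311 * 0.0742736 = 0.261674
1 + 0.261674 = 1.26167
N = 1859 / 1.26167 = 1473.44 ≈ 1473

1473


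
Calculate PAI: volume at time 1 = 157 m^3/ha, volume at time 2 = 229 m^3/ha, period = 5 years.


PAI = (V2 - V1) / period = (229 - 157) / 5 = 72 / 5 = 14.40 m^3/ha/yr

14.40 m^3/ha/yr


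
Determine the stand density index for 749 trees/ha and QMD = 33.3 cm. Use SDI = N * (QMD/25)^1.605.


QMD/25 = 33.3/25 = 1.332
(1.332)^1.605 = exp(1.605 * ln(1.332)) = exp(1.605 * 0.286682) = exp(0.460125) = 1.58427
SDI = 749 * 1.58427 = 1186.62 ≈ 1187

1187


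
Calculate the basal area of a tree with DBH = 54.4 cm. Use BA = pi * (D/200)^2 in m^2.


D/200 = 54.4/200 = 0.272 m
(D/200)^2 = 0.272^2 = 0.073984
BA = 3.141593 * 0.073984 = 0.232428 ≈ 0.2324 m^2

0.2324 m^2


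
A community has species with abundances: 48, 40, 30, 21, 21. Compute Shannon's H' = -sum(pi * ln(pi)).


Total N = 48 + 40 + 30 + 21 + 21 = 160
Per-species terms:
  p = 48/160 = 0.300000; ln(p) = -1.203973; p*ln(p) = 0.300000 * (-1.203973) = -0.361192
  p = 40/160 = 0.250000; ln(p) = -1.386294; p*ln(p) = 0.250000 * (-1.386294) = -0.346574
  p = 30/160 = 0.187500; ln(p) = -1.673976; p*ln(p) = 0.187500 * (-1.673976) = -0.313871
  p = 21/160 = 0.131250; ln(p) = -2.030651; p*ln(p) = 0.131250 * (-2.030651) = -0.266523
  p = 21/160 = 0.131250; ln(p) = -2.030651; p*ln(p) = 0.131250 * (-2.030651) = -0.266523
sum(p*ln(p)) = (-0.361192) + (-0.346574) + (-0.313871) + (-0.266523) + (-0.266523) = -1.554683
H' = -(-1.554683) = 1.554683 ≈ 1.5547

1.5547


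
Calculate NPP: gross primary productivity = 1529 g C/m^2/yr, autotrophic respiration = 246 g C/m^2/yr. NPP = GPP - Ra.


NPP = GPP - Ra = 1529 - 246 = 1283 g C/m^2/yr

1283 g C/m^2/yr


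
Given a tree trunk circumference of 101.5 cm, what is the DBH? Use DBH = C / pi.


DBH = C / pi = 101.5 / 3.141593 = 32.3084 ≈ 32.31 cm

32.31 cm


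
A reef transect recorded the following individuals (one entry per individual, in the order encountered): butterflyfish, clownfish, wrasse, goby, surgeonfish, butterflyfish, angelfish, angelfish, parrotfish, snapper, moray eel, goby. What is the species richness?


Total individuals logged = 12
Distinct species (count of individuals): butterflyfish (2), clownfish (1), wrasse (1), goby (2), surgeonfish (1), angelfish (2), parrotfish (1), snapper (1), moray eel (1)
Species richness = number of distinct species = 9

9


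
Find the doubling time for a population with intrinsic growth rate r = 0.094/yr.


td = ln(2) / 0.094 = 0.693147 / 0.094 = 7.37390 ≈ 7.4 years

7.4 years


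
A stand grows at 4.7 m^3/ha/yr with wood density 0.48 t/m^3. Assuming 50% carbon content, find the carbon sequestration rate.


C = 4.7 * 0.48 * 0.5 = 1.128 ≈ 1.13 t C/ha/yr

1.13 t C/ha/yr


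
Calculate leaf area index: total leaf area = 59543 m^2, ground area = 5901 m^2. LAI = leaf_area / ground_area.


LAI = 59543 / 5901 = 10.0903 ≈ 10.09

10.09


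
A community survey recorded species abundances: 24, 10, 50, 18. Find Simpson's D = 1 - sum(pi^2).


Total N = 24 + 10 + 50 + 18 = 102
Per-species terms:
  p = 24/102 = 0.235294; p^2 = 0.235294^2 = 0.055363
  p = 10/102 = 0.098039; p^2 = 0.098039^2 = 0.009612
  p = 50/102 = 0.490196; p^2 = 0.490196^2 = 0.240292
  p = 18/102 = 0.176471; p^2 = 0.176471^2 = 0.031142
sum(p^2) = 0.055363 + 0.009612 + 0.240292 + 0.031142 = 0.336409
D = 1 - 0.336409 = 0.663591 ≈ 0.6636

0.6636


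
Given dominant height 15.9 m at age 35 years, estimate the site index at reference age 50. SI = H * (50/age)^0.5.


50/35 = 1.42857
(1.42857)^0.5 = 1.19523
SI = 15.9 * 1.19523 = 19.0042 ≈ 19.0 m

19.0 m


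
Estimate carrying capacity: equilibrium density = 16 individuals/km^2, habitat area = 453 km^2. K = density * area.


K = 16 * 453 = 7248 individuals

7248 individuals


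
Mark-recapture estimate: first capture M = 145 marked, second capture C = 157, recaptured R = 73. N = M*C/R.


N = M * C / R = 145 * 157 / 73 = 22765 / 73 = 311.85 ≈ 312

312 individuals


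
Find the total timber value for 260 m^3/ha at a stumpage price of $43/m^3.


Value = 260 * 43 = $11180/ha

$11180/ha


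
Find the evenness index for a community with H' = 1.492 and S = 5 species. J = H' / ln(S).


ln(5) = 1.60944
J = H' / ln(S) = 1.492 / 1.60944 = 0.927031 ≈ 0.9270

0.9270


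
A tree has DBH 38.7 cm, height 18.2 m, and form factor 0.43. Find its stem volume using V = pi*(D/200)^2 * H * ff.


(D/200)^2 = (38.7/200)^2 = 0.1935^2 = 0.03744225
BA = 3.141593 * 0.03744225 = 0.117628 m^2
V = 0.117628 * 18.2 * 0.43 = 0.920557 ≈ 0.921 m^3

0.921 m^3


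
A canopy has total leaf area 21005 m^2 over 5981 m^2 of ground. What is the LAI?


LAI = 21005 / 5981 = 3.5120 ≈ 3.51

3.51


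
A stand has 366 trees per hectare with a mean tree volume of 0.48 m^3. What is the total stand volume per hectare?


V_stand = 366 * 0.48 = 175.68 ≈ 175.7 m^3/ha

175.7 m^3/ha


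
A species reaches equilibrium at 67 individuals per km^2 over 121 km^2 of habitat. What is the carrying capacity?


K = 67 * 121 = 8107 individuals

8107 individuals


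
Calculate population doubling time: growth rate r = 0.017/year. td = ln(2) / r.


td = ln(2) / 0.017 = 0.693147 / 0.017 = 40.7734 ≈ 40.8 years

40.8 years


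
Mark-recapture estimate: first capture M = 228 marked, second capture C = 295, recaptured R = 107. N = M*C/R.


N = M * C / R = 228 * 295 / 107 = 67260 / 107 = 628.60 ≈ 629

629 individuals


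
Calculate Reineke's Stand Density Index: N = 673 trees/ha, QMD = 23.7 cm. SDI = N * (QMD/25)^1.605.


QMD/25 = 23.7/25 = 0.948
(0.948)^1.605 = exp(1.605 * ln(0.948)) = exp(1.605 * (-0.0534008)) = exp(-0.0857083) = 0.917862
SDI = 673 * 0.917862 = 617.721 ≈ 618

618


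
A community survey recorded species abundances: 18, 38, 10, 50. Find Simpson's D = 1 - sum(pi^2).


Total N = 18 + 38 + 10 + 50 = 116
Per-species terms:
  p = 18/116 = 0.155172; p^2 = 0.155172^2 = 0.024078
  p = 38/116 = 0.327586; p^2 = 0.327586^2 = 0.107313
  p = 10/116 = 0.086207; p^2 = 0.086207^2 = 0.007432
  p = 50/116 = 0.431034; p^2 = 0.431034^2 = 0.185790
sum(p^2) = 0.024078 + 0.107313 + 0.007432 + 0.185790 = 0.324613
D = 1 - 0.324613 = 0.675387 ≈ 0.6754

0.6754


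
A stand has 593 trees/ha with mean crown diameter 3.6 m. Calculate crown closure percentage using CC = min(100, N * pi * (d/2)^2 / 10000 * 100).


(d/2)^2 = (3.6/2)^2 = 1.8^2 = 3.24
Crown area = 3.141593 * 3.24 = 10.1788 m^2
N * area / 10000 * 100 = 593 * 10.1788 / 10000 * 100 = 60.3603
CC = min(100, 60.3603) = 60.3603 ≈ 60.4%

60.4%
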